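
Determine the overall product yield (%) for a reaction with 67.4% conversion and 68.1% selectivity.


Overall yield = conversion (%) * selectivity (%) / 100
Conversion = 67.4%, Selectivity = 68.1%
Y = 67.4 * 68.1 / 100
= 45.8994 %

45.8994 %


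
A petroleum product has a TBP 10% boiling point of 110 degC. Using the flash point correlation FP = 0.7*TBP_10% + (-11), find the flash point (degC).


FP = 0.7 * 110 + (-11) = 66

66 degC


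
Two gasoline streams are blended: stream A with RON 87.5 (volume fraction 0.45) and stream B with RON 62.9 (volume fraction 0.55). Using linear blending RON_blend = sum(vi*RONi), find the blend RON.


Linear blending: RON_blend = sum(vi * RONi)
Contribution 1: 0.45 * 87.5 = 39.375
Contribution 2: 0.55 * 62.9 = 34.595
RON_blend = 39.375 + 34.595 = 73.97

73.97


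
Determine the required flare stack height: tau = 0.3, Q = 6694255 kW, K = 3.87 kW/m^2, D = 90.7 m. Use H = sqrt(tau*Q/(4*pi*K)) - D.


tau*Q/(4*pi*K) = 0.3 * 6694255 / (4 * pi * 3.87) = 41295.5
sqrt(41295.5) = 203.213
H = 203.213 - 90.7 = 112.5

112.5 m


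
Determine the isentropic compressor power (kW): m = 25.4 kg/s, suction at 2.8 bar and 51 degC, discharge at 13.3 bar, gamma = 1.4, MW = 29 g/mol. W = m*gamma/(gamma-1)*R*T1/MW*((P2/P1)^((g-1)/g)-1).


Isentropic work: W = m*(gamma/(gamma-1))*(R*T1/MW)*((P2/P1)^((gamma-1)/gamma) - 1)
T1 = 51 + 273.15 = 324.15 K
Pressure ratio = 13.3 / 2.8 = 4.75
Exponent = (1.4 - 1)/1.4 = 0.285714
(P2/P1)^exp - 1 = 4.75^0.285714 - 1 = 0.560777
W = 25.4 * 1.4 / 0.4 * 8.314 * 324.15 / 29 * 0.560777 = 4633

4633 kW


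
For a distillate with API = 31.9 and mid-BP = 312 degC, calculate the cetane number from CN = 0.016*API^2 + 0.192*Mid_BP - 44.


CN = 0.016 * 31.9^2 + 0.192 * 312 - 44
CN = 16.28176 + 59.904 - 44 = 32.18576

32.18576


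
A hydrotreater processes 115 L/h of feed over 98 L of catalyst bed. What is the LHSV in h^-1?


LHSV = volumetric feed rate / catalyst volume
= 115 L/h / 98 L
= 1.173 h^-1

1.173 h^-1


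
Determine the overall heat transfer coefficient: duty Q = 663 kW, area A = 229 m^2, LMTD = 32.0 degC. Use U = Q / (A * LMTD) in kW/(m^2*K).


From Q = U*A*LMTD, U = Q / (A * LMTD)
U = 663 / (229 * 32.0) = 663 / 7328 = 0.09047

0.09047 kW/(m^2*K)


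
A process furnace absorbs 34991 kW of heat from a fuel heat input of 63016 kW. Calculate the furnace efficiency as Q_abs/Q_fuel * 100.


Furnace efficiency = Q_absorbed / Q_fuel * 100
= 34991 / 63016 * 100 = 55.53

55.53 %


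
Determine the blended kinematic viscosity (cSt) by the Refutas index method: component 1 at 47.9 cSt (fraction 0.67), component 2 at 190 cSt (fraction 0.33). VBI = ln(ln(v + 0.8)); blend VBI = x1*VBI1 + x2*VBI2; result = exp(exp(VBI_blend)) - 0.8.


Refutas method: VBN_i = 14.534*ln(ln(visc_i + 0.8)) + 10.975, blended linearly by mass fraction; since VBN is linear in VBI_i = ln(ln(visc_i + 0.8)) and the fractions sum to 1, blend VBI directly: visc = exp(exp(VBI_blend)) - 0.8
VBI_1 = ln(ln(47.9 + 0.8)) = 1.3573
VBI_2 = ln(ln(190 + 0.8)) = 1.65846
VBI_blend = 0.67 * 1.3573 + 0.33 * 1.65846 = 1.45668
visc_blend = exp(exp(1.45668)) - 0.8 = 72.29

72.29 cSt


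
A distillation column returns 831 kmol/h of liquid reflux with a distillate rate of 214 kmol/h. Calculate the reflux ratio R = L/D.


Reflux ratio definition: R = L / D (liquid returned / distillate withdrawn)
L = 831 kmol/h, D = 214 kmol/h
R = 831 / 214 = 3.883

3.883


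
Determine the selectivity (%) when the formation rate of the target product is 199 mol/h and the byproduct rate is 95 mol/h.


Selectivity = desired / (desired + undesired) * 100
Total products = 199 + 95 = 294 mol/h
S = 199 / 294 * 100
= 0.6769 * 100
= 67.69 %

67.69 %


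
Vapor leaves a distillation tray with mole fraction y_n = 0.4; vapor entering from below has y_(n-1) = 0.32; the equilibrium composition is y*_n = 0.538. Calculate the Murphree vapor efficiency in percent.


Murphree vapor efficiency: EMV = (y_n - y_(n-1)) / (y*_n - y_(n-1)) * 100
EMV = (0.4 - 0.32) / (0.538 - 0.32) * 100 = 0.08 / 0.218 * 100 = 36.70

36.70 %


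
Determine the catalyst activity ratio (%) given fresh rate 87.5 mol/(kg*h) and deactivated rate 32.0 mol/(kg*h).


Activity (%) = (rate_used / rate_fresh) * 100
rate_used = 32.0, rate_fresh = 87.5
= (32.0 / 87.5) * 100
= 0.3657 * 100 = 36.57

36.57 %


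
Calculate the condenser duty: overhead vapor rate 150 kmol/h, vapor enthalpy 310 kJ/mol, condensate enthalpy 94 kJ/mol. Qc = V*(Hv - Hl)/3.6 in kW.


Qc = 150 * (310 - 94) / 3.6 = 150 * 216 / 3.6 = 9000

9000 kW


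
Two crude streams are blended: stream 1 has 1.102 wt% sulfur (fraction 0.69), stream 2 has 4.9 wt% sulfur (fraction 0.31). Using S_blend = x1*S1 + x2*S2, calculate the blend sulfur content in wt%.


Linear sulfur blending: S_blend = x1*S1 + x2*S2
Contribution 1: 0.69 * 1.102 = 0.76038 wt%
Contribution 2: 0.31 * 4.9 = 1.519 wt%
S_blend = 0.76038 + 1.519 = 2.27938

2.27938 wt%


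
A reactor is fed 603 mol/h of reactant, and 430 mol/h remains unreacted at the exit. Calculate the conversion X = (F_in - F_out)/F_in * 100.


X = (F_in - F_out) / F_in * 100
Moles reacted = 603 - 430 = 173
X = 173 / 603 * 100
= 0.2869 * 100
= 28.69 %

28.69 %


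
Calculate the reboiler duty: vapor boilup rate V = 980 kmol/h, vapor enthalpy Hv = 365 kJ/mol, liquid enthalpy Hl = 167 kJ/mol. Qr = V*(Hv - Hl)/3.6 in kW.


Qr = 980 * (365 - 167) / 3.6 = 980 * 198 / 3.6 = 53900

53900 kW


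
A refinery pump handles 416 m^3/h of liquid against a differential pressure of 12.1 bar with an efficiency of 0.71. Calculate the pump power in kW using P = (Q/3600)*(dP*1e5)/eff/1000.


Q = 416 / 3600 = 0.115556 m^3/s
P = 0.115556 * (12.1 * 1e5) / 0.71 / 1000 = 196.9

196.9 kW


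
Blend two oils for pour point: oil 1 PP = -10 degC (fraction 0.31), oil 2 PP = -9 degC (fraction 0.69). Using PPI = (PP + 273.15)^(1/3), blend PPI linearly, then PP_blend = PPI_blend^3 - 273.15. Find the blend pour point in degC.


PPI_1 = (-10 + 273.15)^(1/3) = 6.408176
PPI_2 = (-9 + 273.15)^(1/3) = 6.416283
PPI_blend = 0.31 * 6.408176 + 0.69 * 6.416283 = 6.41377
PP_blend = 6.41377^3 - 273.15 = 263.8397 - 273.15 = -9.31

-9.31 degC


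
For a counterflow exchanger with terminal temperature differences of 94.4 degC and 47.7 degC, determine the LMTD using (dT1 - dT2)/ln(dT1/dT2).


LMTD = (dT1 - dT2) / ln(dT1/dT2)
= (94.4 - 47.7) / ln(94.4 / 47.7) = 46.7 / 0.68261 = 68.41

68.41 degC


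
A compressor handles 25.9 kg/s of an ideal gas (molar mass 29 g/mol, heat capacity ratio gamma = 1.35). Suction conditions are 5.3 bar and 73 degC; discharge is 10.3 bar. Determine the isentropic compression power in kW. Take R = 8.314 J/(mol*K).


Isentropic work: W = m*(gamma/(gamma-1))*(R*T1/MW)*((P2/P1)^((gamma-1)/gamma) - 1)
T1 = 73 + 273.15 = 346.15 K
Pressure ratio = 10.3 / 5.3 = 1.9434
Exponent = (1.35 - 1)/1.35 = 0.259259
(P2/P1)^exp - 1 = 1.9434^0.259259 - 1 = 0.187989
W = 25.9 * 1.35 / 0.35 * 8.314 * 346.15 / 29 * 0.187989 = 1864

1864 kW


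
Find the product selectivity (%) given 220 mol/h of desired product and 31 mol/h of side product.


Selectivity = desired / (desired + undesired) * 100
Total products = 220 + 31 = 251 mol/h
S = 220 / 251 * 100
= 0.8765 * 100
= 87.65 %

87.65 %


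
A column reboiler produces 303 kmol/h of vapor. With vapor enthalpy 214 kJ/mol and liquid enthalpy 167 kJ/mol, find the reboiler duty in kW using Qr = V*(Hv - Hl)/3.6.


Qr = 303 * (214 - 167) / 3.6 = 303 * 47 / 3.6 = 3956

3956 kW


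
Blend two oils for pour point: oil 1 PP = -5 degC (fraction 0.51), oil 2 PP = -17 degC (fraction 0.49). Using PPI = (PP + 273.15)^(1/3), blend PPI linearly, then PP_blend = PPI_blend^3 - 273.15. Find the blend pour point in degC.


PPI_1 = (-5 + 273.15)^(1/3) = 6.448508
PPI_2 = (-17 + 273.15)^(1/3) = 6.350844
PPI_blend = 0.51 * 6.448508 + 0.49 * 6.350844 = 6.400653
PP_blend = 6.400653^3 - 273.15 = 262.2242 - 273.15 = -10.93

-10.93 degC


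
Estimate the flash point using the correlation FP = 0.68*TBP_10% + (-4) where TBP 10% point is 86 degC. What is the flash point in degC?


FP = 0.68 * 86 + (-4) = 54.48

54.48 degC


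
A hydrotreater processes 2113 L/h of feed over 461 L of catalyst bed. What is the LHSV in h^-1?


LHSV = volumetric feed rate / catalyst volume
= 2113 L/h / 461 L
= 4.584 h^-1

4.584 h^-1


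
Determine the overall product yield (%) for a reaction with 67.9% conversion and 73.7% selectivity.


Overall yield = conversion (%) * selectivity (%) / 100
Conversion = 67.9%, Selectivity = 73.7%
Y = 67.9 * 73.7 / 100
= 50.0423 %

50.0423 %


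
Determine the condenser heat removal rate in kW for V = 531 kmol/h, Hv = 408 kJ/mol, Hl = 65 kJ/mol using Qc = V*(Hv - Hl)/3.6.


Qc = 531 * (408 - 65) / 3.6 = 531 * 343 / 3.6 = 50590

50590 kW


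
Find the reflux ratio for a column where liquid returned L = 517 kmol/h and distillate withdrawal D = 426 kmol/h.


Reflux ratio definition: R = L / D (liquid returned / distillate withdrawn)
L = 517 kmol/h, D = 426 kmol/h
R = 517 / 426 = 1.214

1.214


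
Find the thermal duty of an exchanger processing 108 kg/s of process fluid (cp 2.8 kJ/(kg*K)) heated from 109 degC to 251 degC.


Q = m_dot * cp * delta_T
delta_T = 251 - 109 = 142 K
Q = 108 * 2.8 * 142
= 302.4 * 142
= 42940.8 kW

42940.8 kW


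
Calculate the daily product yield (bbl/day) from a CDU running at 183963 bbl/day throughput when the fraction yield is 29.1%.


Crude throughput = 183963 bbl/day
Fraction yield = 29.1%
yield = throughput * fraction / 100
yield = 183963 * 29.1 / 100 = 53533.233

53533.233 bbl/day


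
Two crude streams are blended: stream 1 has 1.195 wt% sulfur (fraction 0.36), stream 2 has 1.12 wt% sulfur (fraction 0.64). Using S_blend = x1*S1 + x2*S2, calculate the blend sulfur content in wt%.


Linear sulfur blending: S_blend = x1*S1 + x2*S2
Contribution 1: 0.36 * 1.195 = 0.4302 wt%
Contribution 2: 0.64 * 1.12 = 0.7168 wt%
S_blend = 0.4302 + 0.7168 = 1.147

1.147 wt%


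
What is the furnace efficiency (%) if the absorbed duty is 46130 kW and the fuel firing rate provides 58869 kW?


Furnace efficiency = Q_absorbed / Q_fuel * 100
= 46130 / 58869 * 100 = 78.36

78.36 %


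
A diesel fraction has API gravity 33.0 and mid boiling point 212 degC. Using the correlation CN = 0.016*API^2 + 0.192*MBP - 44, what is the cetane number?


CN = 0.016 * 33.0^2 + 0.192 * 212 - 44
CN = 17.424 + 40.704 - 44 = 14.128

14.128


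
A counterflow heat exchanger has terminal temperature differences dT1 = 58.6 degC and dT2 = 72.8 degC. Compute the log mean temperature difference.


LMTD = (dT1 - dT2) / ln(dT1/dT2)
= (58.6 - 72.8) / ln(58.6 / 72.8) = -14.2 / -0.216981 = 65.44

65.44 degC


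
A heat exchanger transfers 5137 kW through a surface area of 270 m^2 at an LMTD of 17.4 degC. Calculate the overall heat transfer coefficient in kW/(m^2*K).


From Q = U*A*LMTD, U = Q / (A * LMTD)
U = 5137 / (270 * 17.4) = 5137 / 4698 = 1.093

1.093 kW/(m^2*K)


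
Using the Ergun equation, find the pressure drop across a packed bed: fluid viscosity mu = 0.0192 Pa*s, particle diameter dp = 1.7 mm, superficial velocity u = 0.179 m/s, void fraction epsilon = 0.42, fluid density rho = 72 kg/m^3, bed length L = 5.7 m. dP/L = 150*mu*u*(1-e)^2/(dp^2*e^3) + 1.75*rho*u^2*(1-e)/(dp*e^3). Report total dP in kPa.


dp = 1.7 mm = 0.0017 m
Viscous term = 150*0.0192*0.179*(1-0.42)^2 / (0.0017^2*0.42^3) = 809945
Inertial term = 1.75*72*0.179^2*(1-0.42) / (0.0017*0.42^3) = 18591.2
dP/L = 809945 + 18591.2 = 828536 Pa/m
dP = 828536 * 5.7 / 1000 = 4723 kPa

4723 kPa


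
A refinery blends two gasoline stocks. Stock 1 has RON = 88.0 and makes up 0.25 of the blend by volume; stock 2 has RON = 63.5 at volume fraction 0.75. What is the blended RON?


Linear blending: RON_blend = sum(vi * RONi)
Contribution 1: 0.25 * 88.0 = 22
Contribution 2: 0.75 * 63.5 = 47.625
RON_blend = 22 + 47.625 = 69.625

69.625


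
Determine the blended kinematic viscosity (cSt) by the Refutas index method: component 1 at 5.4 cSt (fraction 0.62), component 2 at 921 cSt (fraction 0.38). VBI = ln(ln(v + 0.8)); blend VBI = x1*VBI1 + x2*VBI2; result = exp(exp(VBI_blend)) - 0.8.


Refutas method: VBN_i = 14.534*ln(ln(visc_i + 0.8)) + 10.975, blended linearly by mass fraction; since VBN is linear in VBI_i = ln(ln(visc_i + 0.8)) and the fractions sum to 1, blend VBI directly: visc = exp(exp(VBI_blend)) - 0.8
VBI_1 = ln(ln(5.4 + 0.8)) = 0.601333
VBI_2 = ln(ln(921 + 0.8)) = 1.92079
VBI_blend = 0.62 * 0.601333 + 0.38 * 1.92079 = 1.10273
visc_blend = exp(exp(1.10273)) - 0.8 = 19.54

19.54 cSt


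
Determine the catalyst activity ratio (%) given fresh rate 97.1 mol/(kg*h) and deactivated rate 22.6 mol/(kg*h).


Activity (%) = (rate_used / rate_fresh) * 100
rate_used = 22.6, rate_fresh = 97.1
= (22.6 / 97.1) * 100
= 0.2327 * 100 = 23.27

23.27 %


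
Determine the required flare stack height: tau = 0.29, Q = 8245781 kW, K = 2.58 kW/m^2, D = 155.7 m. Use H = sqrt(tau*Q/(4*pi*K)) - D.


tau*Q/(4*pi*K) = 0.29 * 8245781 / (4 * pi * 2.58) = 73756.5
sqrt(73756.5) = 271.581
H = 271.581 - 155.7 = 115.9

115.9 m


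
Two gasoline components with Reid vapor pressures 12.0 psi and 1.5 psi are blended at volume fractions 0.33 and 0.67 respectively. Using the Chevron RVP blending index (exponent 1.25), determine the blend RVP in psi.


Chevron index: RVP_blend = (sum xi*RVPi^1.25)^(1/1.25)
RVP^1.25 terms: 0.33 * 12.0^1.25 + 0.67 * 1.5^1.25 = 8.48261
RVP_blend = 8.48261^(1/1.25) = 5.531

5.531 psi


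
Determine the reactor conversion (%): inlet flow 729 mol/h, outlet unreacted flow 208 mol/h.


X = (F_in - F_out) / F_in * 100
Moles reacted = 729 - 208 = 521
X = 521 / 729 * 100
= 0.7147 * 100
= 71.47 %

71.47 %


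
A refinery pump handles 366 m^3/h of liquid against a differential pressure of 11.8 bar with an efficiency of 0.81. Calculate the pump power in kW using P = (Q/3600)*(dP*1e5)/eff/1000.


Q = 366 / 3600 = 0.101667 m^3/s
P = 0.101667 * (11.8 * 1e5) / 0.81 / 1000 = 148.1

148.1 kW


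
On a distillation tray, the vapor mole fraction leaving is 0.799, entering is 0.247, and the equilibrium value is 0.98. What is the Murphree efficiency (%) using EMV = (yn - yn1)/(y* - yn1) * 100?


Murphree vapor efficiency: EMV = (y_n - y_(n-1)) / (y*_n - y_(n-1)) * 100
EMV = (0.799 - 0.247) / (0.98 - 0.247) * 100 = 0.552 / 0.733 * 100 = 75.31

75.31 %


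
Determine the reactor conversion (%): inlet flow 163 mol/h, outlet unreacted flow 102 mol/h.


X = (F_in - F_out) / F_in * 100
Moles reacted = 163 - 102 = 61
X = 61 / 163 * 100
= 0.3742 * 100
= 37.42 %

37.42 %


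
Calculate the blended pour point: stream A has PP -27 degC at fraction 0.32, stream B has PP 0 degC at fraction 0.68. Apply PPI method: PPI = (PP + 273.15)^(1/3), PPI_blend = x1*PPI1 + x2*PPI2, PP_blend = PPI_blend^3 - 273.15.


PPI_1 = (-27 + 273.15)^(1/3) = 6.2671
PPI_2 = (0 + 273.15)^(1/3) = 6.488342
PPI_blend = 0.32 * 6.2671 + 0.68 * 6.488342 = 6.417545
PP_blend = 6.417545^3 - 273.15 = 264.3058 - 273.15 = -8.84

-8.84 degC


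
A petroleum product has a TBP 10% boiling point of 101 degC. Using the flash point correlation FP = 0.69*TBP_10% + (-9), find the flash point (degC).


FP = 0.69 * 101 + (-9) = 60.69

60.69 degC


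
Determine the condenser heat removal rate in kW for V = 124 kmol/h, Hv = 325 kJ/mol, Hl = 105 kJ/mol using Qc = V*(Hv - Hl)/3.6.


Qc = 124 * (325 - 105) / 3.6 = 124 * 220 / 3.6 = 7578

7578 kW


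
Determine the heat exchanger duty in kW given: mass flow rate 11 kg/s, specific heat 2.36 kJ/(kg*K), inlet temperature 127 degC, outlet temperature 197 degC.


Q = m_dot * cp * delta_T
delta_T = 197 - 127 = 70 K
Q = 11 * 2.36 * 70
= 25.96 * 70
= 1817.2 kW

1817.2 kW


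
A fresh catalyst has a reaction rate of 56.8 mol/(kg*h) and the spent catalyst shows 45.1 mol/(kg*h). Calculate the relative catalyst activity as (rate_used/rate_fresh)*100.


Activity (%) = (rate_used / rate_fresh) * 100
rate_used = 45.1, rate_fresh = 56.8
= (45.1 / 56.8) * 100
= 0.7940 * 100 = 79.40

79.40 %


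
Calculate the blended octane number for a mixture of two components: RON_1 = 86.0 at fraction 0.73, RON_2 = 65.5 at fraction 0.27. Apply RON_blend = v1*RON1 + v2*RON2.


Linear blending: RON_blend = sum(vi * RONi)
Contribution 1: 0.73 * 86.0 = 62.78
Contribution 2: 0.27 * 65.5 = 17.685
RON_blend = 62.78 + 17.685 = 80.465

80.465


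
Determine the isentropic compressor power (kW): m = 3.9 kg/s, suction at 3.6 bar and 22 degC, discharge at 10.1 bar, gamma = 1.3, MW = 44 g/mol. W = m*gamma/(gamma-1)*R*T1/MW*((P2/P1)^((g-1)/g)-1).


Isentropic work: W = m*(gamma/(gamma-1))*(R*T1/MW)*((P2/P1)^((gamma-1)/gamma) - 1)
T1 = 22 + 273.15 = 295.15 K
Pressure ratio = 10.1 / 3.6 = 2.80556
Exponent = (1.3 - 1)/1.3 = 0.230769
(P2/P1)^exp - 1 = 2.80556^0.230769 - 1 = 0.268788
W = 3.9 * 1.3 / 0.3 * 8.314 * 295.15 / 44 * 0.268788 = 253.3

253.3 kW


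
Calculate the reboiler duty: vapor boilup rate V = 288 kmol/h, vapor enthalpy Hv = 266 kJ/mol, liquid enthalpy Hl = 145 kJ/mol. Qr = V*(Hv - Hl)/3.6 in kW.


Qr = 288 * (266 - 145) / 3.6 = 288 * 121 / 3.6 = 9680

9680 kW


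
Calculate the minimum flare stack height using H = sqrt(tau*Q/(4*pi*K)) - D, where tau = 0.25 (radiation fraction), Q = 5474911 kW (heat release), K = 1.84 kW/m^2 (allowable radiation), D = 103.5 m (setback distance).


tau*Q/(4*pi*K) = 0.25 * 5474911 / (4 * pi * 1.84) = 59195.6
sqrt(59195.6) = 243.301
H = 243.301 - 103.5 = 139.8

139.8 m


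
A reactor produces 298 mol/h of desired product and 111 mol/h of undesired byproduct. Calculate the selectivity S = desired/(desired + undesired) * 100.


Selectivity = desired / (desired + undesired) * 100
Total products = 298 + 111 = 409 mol/h
S = 298 / 409 * 100
= 0.7286 * 100
= 72.86 %

72.86 %


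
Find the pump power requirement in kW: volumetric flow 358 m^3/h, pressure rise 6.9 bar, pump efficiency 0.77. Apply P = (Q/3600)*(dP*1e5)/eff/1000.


Q = 358 / 3600 = 0.0994444 m^3/s
P = 0.0994444 * (6.9 * 1e5) / 0.77 / 1000 = 89.11

89.11 kW


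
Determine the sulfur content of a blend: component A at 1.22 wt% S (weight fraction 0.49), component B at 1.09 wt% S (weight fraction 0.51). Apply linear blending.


Linear sulfur blending: S_blend = x1*S1 + x2*S2
Contribution 1: 0.49 * 1.22 = 0.5978 wt%
Contribution 2: 0.51 * 1.09 = 0.5559 wt%
S_blend = 0.5978 + 0.5559 = 1.1537

1.1537 wt%


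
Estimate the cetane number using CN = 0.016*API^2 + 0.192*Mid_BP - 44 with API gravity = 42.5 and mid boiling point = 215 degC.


CN = 0.016 * 42.5^2 + 0.192 * 215 - 44
CN = 28.9 + 41.28 - 44 = 26.18

26.18


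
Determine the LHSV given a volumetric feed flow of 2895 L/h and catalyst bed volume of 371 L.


LHSV = volumetric feed rate / catalyst volume
= 2895 L/h / 371 L
= 7.803 h^-1

7.803 h^-1


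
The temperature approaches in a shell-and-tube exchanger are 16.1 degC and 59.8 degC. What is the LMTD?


LMTD = (dT1 - dT2) / ln(dT1/dT2)
= (16.1 - 59.8) / ln(16.1 / 59.8) = -43.7 / -1.31219 = 33.30

33.30 degC


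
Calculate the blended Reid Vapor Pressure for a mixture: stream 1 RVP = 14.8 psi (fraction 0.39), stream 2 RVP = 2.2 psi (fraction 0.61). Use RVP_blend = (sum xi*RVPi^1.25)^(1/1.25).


Chevron index: RVP_blend = (sum xi*RVPi^1.25)^(1/1.25)
RVP^1.25 terms: 0.39 * 14.8^1.25 + 0.61 * 2.2^1.25 = 12.9556
RVP_blend = 12.9556^(1/1.25) = 7.762

7.762 psi


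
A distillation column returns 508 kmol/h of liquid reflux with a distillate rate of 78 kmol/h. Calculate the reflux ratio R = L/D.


Reflux ratio definition: R = L / D (liquid returned / distillate withdrawn)
L = 508 kmol/h, D = 78 kmol/h
R = 508 / 78 = 6.513

6.513


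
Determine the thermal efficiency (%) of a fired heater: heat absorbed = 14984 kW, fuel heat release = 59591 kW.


Furnace efficiency = Q_absorbed / Q_fuel * 100
= 14984 / 59591 * 100 = 25.14

25.14 %


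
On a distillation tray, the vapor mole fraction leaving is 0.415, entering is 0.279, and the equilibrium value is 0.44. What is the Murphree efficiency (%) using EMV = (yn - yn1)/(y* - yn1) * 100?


Murphree vapor efficiency: EMV = (y_n - y_(n-1)) / (y*_n - y_(n-1)) * 100
EMV = (0.415 - 0.279) / (0.44 - 0.279) * 100 = 0.136 / 0.161 * 100 = 84.47

84.47 %


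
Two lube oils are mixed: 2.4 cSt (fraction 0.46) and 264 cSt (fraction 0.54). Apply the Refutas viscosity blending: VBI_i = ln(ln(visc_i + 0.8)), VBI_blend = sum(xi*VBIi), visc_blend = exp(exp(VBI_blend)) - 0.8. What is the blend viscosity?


Refutas method: VBN_i = 14.534*ln(ln(visc_i + 0.8)) + 10.975, blended linearly by mass fraction; since VBN is linear in VBI_i = ln(ln(visc_i + 0.8)) and the fractions sum to 1, blend VBI directly: visc = exp(exp(VBI_blend)) - 0.8
VBI_1 = ln(ln(2.4 + 0.8)) = 0.151133
VBI_2 = ln(ln(264 + 0.8)) = 1.71901
VBI_blend = 0.46 * 0.151133 + 0.54 * 1.71901 = 0.997787
visc_blend = exp(exp(0.997787)) - 0.8 = 14.26

14.26 cSt


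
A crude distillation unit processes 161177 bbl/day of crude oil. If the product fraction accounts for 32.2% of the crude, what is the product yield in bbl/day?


Crude throughput = 161177 bbl/day
Fraction yield = 32.2%
yield = throughput * fraction / 100
yield = 161177 * 32.2 / 100 = 51898.994

51898.994 bbl/day


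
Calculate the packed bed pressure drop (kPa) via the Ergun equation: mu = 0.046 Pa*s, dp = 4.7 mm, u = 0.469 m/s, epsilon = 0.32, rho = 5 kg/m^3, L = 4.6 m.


dp = 4.7 mm = 0.0047 m
Viscous term = 150*0.046*0.469*(1-0.32)^2 / (0.0047^2*0.32^3) = 2067260
Inertial term = 1.75*5*0.469^2*(1-0.32) / (0.0047*0.32^3) = 8497.96
dP/L = 2067260 + 8497.96 = 2075760 Pa/m
dP = 2075760 * 4.6 / 1000 = 9548 kPa

9548 kPa


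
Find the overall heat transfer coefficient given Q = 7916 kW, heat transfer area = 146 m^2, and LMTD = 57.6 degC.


From Q = U*A*LMTD, U = Q / (A * LMTD)
U = 7916 / (146 * 57.6) = 7916 / 8409.6 = 0.9413

0.9413 kW/(m^2*K)


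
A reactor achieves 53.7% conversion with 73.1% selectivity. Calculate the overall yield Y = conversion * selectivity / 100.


Overall yield = conversion (%) * selectivity (%) / 100
Conversion = 53.7%, Selectivity = 73.1%
Y = 53.7 * 73.1 / 100
= 39.2547 %

39.2547 %


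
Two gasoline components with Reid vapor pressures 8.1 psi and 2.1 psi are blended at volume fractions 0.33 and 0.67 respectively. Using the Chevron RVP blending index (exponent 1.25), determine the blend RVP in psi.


Chevron index: RVP_blend = (sum xi*RVPi^1.25)^(1/1.25)
RVP^1.25 terms: 0.33 * 8.1^1.25 + 0.67 * 2.1^1.25 = 6.20316
RVP_blend = 6.20316^(1/1.25) = 4.306

4.306 psi


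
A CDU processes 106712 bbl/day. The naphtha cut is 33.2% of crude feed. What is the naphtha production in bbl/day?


Crude throughput = 106712 bbl/day
Fraction yield = 33.2%
yield = throughput * fraction / 100
yield = 106712 * 33.2 / 100 = 35428.384

35428.384 bbl/day


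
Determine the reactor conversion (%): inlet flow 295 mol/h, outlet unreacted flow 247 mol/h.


X = (F_in - F_out) / F_in * 100
Moles reacted = 295 - 247 = 48
X = 48 / 295 * 100
= 0.1627 * 100
= 16.27 %

16.27 %


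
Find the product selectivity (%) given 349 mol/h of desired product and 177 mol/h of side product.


Selectivity = desired / (desired + undesired) * 100
Total products = 349 + 177 = 526 mol/h
S = 349 / 526 * 100
= 0.6635 * 100
= 66.35 %

66.35 %


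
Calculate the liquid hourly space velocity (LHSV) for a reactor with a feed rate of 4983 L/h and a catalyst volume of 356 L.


LHSV = volumetric feed rate / catalyst volume
= 4983 L/h / 356 L
= 14.00 h^-1

14.00 h^-1


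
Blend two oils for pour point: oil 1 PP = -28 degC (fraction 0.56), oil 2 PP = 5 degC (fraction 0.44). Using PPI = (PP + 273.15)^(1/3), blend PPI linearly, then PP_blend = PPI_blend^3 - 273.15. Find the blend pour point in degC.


PPI_1 = (-28 + 273.15)^(1/3) = 6.258601
PPI_2 = (5 + 273.15)^(1/3) = 6.527693
PPI_blend = 0.56 * 6.258601 + 0.44 * 6.527693 = 6.377001
PP_blend = 6.377001^3 - 273.15 = 259.328 - 273.15 = -13.82

-13.82 degC


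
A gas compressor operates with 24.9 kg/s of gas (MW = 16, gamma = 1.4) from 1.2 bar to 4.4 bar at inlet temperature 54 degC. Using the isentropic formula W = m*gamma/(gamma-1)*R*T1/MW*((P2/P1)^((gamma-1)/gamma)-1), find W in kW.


Isentropic work: W = m*(gamma/(gamma-1))*(R*T1/MW)*((P2/P1)^((gamma-1)/gamma) - 1)
T1 = 54 + 273.15 = 327.15 K
Pressure ratio = 4.4 / 1.2 = 3.66667
Exponent = (1.4 - 1)/1.4 = 0.285714
(P2/P1)^exp - 1 = 3.66667^0.285714 - 1 = 0.449507
W = 24.9 * 1.4 / 0.4 * 8.314 * 327.15 / 16 * 0.449507 = 6659

6659 kW


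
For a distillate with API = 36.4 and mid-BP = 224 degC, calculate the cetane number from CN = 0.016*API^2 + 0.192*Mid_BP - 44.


CN = 0.016 * 36.4^2 + 0.192 * 224 - 44
CN = 21.19936 + 43.008 - 44 = 20.20736

20.20736


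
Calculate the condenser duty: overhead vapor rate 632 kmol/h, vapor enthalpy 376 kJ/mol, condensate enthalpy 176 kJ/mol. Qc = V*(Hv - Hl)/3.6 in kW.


Qc = 632 * (376 - 176) / 3.6 = 632 * 200 / 3.6 = 35110

35110 kW


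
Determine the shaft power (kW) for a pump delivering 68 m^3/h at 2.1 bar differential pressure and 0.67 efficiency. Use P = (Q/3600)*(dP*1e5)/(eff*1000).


Q = 68 / 3600 = 0.0188889 m^3/s
P = 0.0188889 * (2.1 * 1e5) / 0.67 / 1000 = 5.920

5.920 kW


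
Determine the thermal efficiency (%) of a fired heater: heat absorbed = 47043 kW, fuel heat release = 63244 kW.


Furnace efficiency = Q_absorbed / Q_fuel * 100
= 47043 / 63244 * 100 = 74.38

74.38 %


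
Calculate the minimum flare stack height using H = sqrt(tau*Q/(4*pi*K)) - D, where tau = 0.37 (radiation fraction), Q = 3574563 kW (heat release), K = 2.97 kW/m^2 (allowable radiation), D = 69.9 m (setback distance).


tau*Q/(4*pi*K) = 0.37 * 3574563 / (4 * pi * 2.97) = 35437.1
sqrt(35437.1) = 188.247
H = 188.247 - 69.9 = 118.3

118.3 m


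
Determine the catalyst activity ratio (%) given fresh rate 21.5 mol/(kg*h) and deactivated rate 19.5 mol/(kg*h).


Activity (%) = (rate_used / rate_fresh) * 100
rate_used = 19.5, rate_fresh = 21.5
= (19.5 / 21.5) * 100
= 0.9070 * 100 = 90.70

90.70 %


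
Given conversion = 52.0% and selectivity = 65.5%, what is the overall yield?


Overall yield = conversion (%) * selectivity (%) / 100
Conversion = 52.0%, Selectivity = 65.5%
Y = 52.0 * 65.5 / 100
= 34.06 %

34.06 %


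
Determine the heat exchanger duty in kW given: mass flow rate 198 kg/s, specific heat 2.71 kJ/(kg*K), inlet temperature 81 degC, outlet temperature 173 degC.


Q = m_dot * cp * delta_T
delta_T = 173 - 81 = 92 K
Q = 198 * 2.71 * 92
= 536.58 * 92
= 49365.36 kW

49365.36 kW


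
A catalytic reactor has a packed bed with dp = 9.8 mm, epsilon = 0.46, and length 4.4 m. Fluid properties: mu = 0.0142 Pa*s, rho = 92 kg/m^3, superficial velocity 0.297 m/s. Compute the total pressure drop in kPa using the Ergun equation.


dp = 9.8 mm = 0.0098 m
Viscous term = 150*0.0142*0.297*(1-0.46)^2 / (0.0098^2*0.46^3) = 19733.2
Inertial term = 1.75*92*0.297^2*(1-0.46) / (0.0098*0.46^3) = 8039.57
dP/L = 19733.2 + 8039.57 = 27772.8 Pa/m
dP = 27772.8 * 4.4 / 1000 = 122.2 kPa

122.2 kPa


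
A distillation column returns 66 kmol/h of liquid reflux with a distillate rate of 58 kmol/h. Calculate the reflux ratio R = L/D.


Reflux ratio definition: R = L / D (liquid returned / distillate withdrawn)
L = 66 kmol/h, D = 58 kmol/h
R = 66 / 58 = 1.138

1.138


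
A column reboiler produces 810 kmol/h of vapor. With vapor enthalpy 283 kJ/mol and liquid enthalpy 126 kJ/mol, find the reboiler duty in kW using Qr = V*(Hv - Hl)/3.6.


Qr = 810 * (283 - 126) / 3.6 = 810 * 157 / 3.6 = 35320

35320 kW


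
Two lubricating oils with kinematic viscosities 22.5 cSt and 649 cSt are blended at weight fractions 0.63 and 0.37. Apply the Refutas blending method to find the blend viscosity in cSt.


Refutas method: VBN_i = 14.534*ln(ln(visc_i + 0.8)) + 10.975, blended linearly by mass fraction; since VBN is linear in VBI_i = ln(ln(visc_i + 0.8)) and the fractions sum to 1, blend VBI directly: visc = exp(exp(VBI_blend)) - 0.8
VBI_1 = ln(ln(22.5 + 0.8)) = 1.14691
VBI_2 = ln(ln(649 + 0.8)) = 1.86821
VBI_blend = 0.63 * 1.14691 + 0.37 * 1.86821 = 1.41379
visc_blend = exp(exp(1.41379)) - 0.8 = 60.24

60.24 cSt


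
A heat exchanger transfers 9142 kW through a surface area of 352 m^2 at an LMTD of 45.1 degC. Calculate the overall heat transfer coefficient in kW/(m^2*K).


From Q = U*A*LMTD, U = Q / (A * LMTD)
U = 9142 / (352 * 45.1) = 9142 / 15875.2 = 0.5759

0.5759 kW/(m^2*K)


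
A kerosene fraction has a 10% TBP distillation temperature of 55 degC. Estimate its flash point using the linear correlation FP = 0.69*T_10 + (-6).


FP = 0.69 * 55 + (-6) = 31.95

31.95 degC


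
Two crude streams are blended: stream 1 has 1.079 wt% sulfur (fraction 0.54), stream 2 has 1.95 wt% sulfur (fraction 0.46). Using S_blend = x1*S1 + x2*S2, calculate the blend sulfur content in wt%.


Linear sulfur blending: S_blend = x1*S1 + x2*S2
Contribution 1: 0.54 * 1.079 = 0.58266 wt%
Contribution 2: 0.46 * 1.95 = 0.897 wt%
S_blend = 0.58266 + 0.897 = 1.47966

1.47966 wt%


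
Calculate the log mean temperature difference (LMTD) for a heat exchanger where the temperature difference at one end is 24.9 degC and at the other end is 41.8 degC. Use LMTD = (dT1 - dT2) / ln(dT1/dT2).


LMTD = (dT1 - dT2) / ln(dT1/dT2)
= (24.9 - 41.8) / ln(24.9 / 41.8) = -16.9 / -0.518029 = 32.62

32.62 degC


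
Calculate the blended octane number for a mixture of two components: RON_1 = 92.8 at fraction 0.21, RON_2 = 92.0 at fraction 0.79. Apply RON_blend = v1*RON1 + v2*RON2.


Linear blending: RON_blend = sum(vi * RONi)
Contribution 1: 0.21 * 92.8 = 19.488
Contribution 2: 0.79 * 92.0 = 72.68
RON_blend = 19.488 + 72.68 = 92.168

92.168


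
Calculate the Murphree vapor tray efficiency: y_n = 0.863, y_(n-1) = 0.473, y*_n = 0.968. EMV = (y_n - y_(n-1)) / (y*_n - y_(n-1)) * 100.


Murphree vapor efficiency: EMV = (y_n - y_(n-1)) / (y*_n - y_(n-1)) * 100
EMV = (0.863 - 0.473) / (0.968 - 0.473) * 100 = 0.39 / 0.495 * 100 = 78.79

78.79 %


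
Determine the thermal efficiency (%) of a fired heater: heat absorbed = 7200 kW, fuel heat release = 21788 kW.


Furnace efficiency = Q_absorbed / Q_fuel * 100
= 7200 / 21788 * 100 = 33.05

33.05 %


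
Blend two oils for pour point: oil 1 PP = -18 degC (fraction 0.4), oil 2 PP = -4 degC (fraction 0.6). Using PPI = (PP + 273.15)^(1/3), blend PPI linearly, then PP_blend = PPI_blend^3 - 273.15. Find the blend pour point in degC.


PPI_1 = (-18 + 273.15)^(1/3) = 6.342569
PPI_2 = (-4 + 273.15)^(1/3) = 6.456514
PPI_blend = 0.4 * 6.342569 + 0.6 * 6.456514 = 6.410936
PP_blend = 6.410936^3 - 273.15 = 263.4901 - 273.15 = -9.66

-9.66 degC


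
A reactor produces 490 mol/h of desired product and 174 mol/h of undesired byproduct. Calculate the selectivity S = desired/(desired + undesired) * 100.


Selectivity = desired / (desired + undesired) * 100
Total products = 490 + 174 = 664 mol/h
S = 490 / 664 * 100
= 0.7380 * 100
= 73.80 %

73.80 %


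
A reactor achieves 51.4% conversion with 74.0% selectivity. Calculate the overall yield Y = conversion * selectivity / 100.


Overall yield = conversion (%) * selectivity (%) / 100
Conversion = 51.4%, Selectivity = 74.0%
Y = 51.4 * 74.0 / 100
= 38.036 %

38.036 %


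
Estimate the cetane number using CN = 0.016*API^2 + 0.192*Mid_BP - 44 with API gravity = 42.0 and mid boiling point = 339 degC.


CN = 0.016 * 42.0^2 + 0.192 * 339 - 44
CN = 28.224 + 65.088 - 44 = 49.312

49.312


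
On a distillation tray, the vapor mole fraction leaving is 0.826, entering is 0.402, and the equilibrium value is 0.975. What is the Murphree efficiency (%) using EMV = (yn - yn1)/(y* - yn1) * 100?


Murphree vapor efficiency: EMV = (y_n - y_(n-1)) / (y*_n - y_(n-1)) * 100
EMV = (0.826 - 0.402) / (0.975 - 0.402) * 100 = 0.424 / 0.573 * 100 = 74.00

74.00 %


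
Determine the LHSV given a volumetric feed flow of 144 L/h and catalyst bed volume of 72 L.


LHSV = volumetric feed rate / catalyst volume
= 144 L/h / 72 L
= 2.000 h^-1

2.000 h^-1


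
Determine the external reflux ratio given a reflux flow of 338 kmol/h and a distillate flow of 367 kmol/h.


Reflux ratio definition: R = L / D (liquid returned / distillate withdrawn)
L = 338 kmol/h, D = 367 kmol/h
R = 338 / 367 = 0.9210

0.9210


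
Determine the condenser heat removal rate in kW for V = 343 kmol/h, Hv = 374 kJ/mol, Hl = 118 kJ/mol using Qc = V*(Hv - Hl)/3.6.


Qc = 343 * (374 - 118) / 3.6 = 343 * 256 / 3.6 = 24390

24390 kW


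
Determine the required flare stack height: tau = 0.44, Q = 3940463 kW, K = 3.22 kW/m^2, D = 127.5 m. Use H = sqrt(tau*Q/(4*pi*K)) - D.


tau*Q/(4*pi*K) = 0.44 * 3940463 / (4 * pi * 3.22) = 42848.4
sqrt(42848.4) = 206.999
H = 206.999 - 127.5 = 79.50

79.50 m


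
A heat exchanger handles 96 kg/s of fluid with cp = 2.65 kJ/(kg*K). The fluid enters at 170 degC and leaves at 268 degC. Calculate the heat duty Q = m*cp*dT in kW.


Q = m_dot * cp * delta_T
delta_T = 268 - 170 = 98 K
Q = 96 * 2.65 * 98
= 254.4 * 98
= 24931.2 kW

24931.2 kW


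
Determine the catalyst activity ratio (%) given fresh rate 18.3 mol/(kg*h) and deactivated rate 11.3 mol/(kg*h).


Activity (%) = (rate_used / rate_fresh) * 100
rate_used = 11.3, rate_fresh = 18.3
= (11.3 / 18.3) * 100
= 0.6175 * 100 = 61.75

61.75 %


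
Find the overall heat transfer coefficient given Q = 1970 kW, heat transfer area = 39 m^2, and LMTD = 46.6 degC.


From Q = U*A*LMTD, U = Q / (A * LMTD)
U = 1970 / (39 * 46.6) = 1970 / 1817.4 = 1.084

1.084 kW/(m^2*K)


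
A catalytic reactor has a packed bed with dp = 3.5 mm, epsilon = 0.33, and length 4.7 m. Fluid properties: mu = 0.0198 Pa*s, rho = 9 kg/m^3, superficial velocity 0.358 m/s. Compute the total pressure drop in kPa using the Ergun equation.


dp = 3.5 mm = 0.0035 m
Viscous term = 150*0.0198*0.358*(1-0.33)^2 / (0.0035^2*0.33^3) = 1084200
Inertial term = 1.75*9*0.358^2*(1-0.33) / (0.0035*0.33^3) = 10752.6
dP/L = 1084200 + 10752.6 = 1094950 Pa/m
dP = 1094950 * 4.7 / 1000 = 5146 kPa

5146 kPa


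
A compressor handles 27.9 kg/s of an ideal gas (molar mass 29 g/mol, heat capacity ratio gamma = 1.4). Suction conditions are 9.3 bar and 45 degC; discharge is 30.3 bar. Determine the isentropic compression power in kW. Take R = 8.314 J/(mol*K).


Isentropic work: W = m*(gamma/(gamma-1))*(R*T1/MW)*((P2/P1)^((gamma-1)/gamma) - 1)
T1 = 45 + 273.15 = 318.15 K
Pressure ratio = 30.3 / 9.3 = 3.25806
Exponent = (1.4 - 1)/1.4 = 0.285714
(P2/P1)^exp - 1 = 3.25806^0.285714 - 1 = 0.401392
W = 27.9 * 1.4 / 0.4 * 8.314 * 318.15 / 29 * 0.401392 = 3575

3575 kW


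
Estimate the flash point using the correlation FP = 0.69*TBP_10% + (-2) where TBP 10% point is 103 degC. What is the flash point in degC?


FP = 0.69 * 103 + (-2) = 69.07

69.07 degC


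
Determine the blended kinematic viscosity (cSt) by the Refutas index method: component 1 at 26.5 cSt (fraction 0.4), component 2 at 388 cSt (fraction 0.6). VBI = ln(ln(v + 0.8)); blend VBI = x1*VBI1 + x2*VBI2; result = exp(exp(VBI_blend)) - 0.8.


Refutas method: VBN_i = 14.534*ln(ln(visc_i + 0.8)) + 10.975, blended linearly by mass fraction; since VBN is linear in VBI_i = ln(ln(visc_i + 0.8)) and the fractions sum to 1, blend VBI directly: visc = exp(exp(VBI_blend)) - 0.8
VBI_1 = ln(ln(26.5 + 0.8)) = 1.19601
VBI_2 = ln(ln(388 + 0.8)) = 1.78558
VBI_blend = 0.4 * 1.19601 + 0.6 * 1.78558 = 1.54975
visc_blend = exp(exp(1.54975)) - 0.8 = 110.3

110.3 cSt


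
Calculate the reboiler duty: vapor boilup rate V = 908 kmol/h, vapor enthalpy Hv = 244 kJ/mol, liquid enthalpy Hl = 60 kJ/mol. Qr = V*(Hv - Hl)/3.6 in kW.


Qr = 908 * (244 - 60) / 3.6 = 908 * 184 / 3.6 = 46410

46410 kW


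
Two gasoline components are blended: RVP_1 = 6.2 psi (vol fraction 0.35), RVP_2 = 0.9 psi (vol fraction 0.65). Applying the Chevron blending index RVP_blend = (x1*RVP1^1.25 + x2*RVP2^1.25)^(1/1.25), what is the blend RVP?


Chevron index: RVP_blend = (sum xi*RVPi^1.25)^(1/1.25)
RVP^1.25 terms: 0.35 * 6.2^1.25 + 0.65 * 0.9^1.25 = 3.99398
RVP_blend = 3.99398^(1/1.25) = 3.028

3.028 psi


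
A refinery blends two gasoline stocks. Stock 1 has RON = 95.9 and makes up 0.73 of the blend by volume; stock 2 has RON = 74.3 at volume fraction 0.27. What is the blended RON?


Linear blending: RON_blend = sum(vi * RONi)
Contribution 1: 0.73 * 95.9 = 70.007
Contribution 2: 0.27 * 74.3 = 20.061
RON_blend = 70.007 + 20.061 = 90.068

90.068


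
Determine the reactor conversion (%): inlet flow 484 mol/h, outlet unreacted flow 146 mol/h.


X = (F_in - F_out) / F_in * 100
Moles reacted = 484 - 146 = 338
X = 338 / 484 * 100
= 0.6983 * 100
= 69.83 %

69.83 %


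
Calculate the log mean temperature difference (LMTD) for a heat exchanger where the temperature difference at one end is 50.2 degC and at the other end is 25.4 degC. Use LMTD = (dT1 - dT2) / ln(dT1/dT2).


LMTD = (dT1 - dT2) / ln(dT1/dT2)
= (50.2 - 25.4) / ln(50.2 / 25.4) = 24.8 / 0.681266 = 36.40

36.40 degC


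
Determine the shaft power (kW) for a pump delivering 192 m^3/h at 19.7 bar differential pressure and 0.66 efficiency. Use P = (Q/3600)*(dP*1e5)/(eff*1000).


Q = 192 / 3600 = 0.0533333 m^3/s
P = 0.0533333 * (19.7 * 1e5) / 0.66 / 1000 = 159.2

159.2 kW


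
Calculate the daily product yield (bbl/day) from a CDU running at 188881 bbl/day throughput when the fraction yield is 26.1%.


Crude throughput = 188881 bbl/day
Fraction yield = 26.1%
yield = throughput * fraction / 100
yield = 188881 * 26.1 / 100 = 49297.941

49297.941 bbl/day


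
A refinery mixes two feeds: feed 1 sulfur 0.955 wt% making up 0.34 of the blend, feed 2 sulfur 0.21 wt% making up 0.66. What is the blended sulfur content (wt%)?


Linear sulfur blending: S_blend = x1*S1 + x2*S2
Contribution 1: 0.34 * 0.955 = 0.3247 wt%
Contribution 2: 0.66 * 0.21 = 0.1386 wt%
S_blend = 0.3247 + 0.1386 = 0.4633

0.4633 wt%


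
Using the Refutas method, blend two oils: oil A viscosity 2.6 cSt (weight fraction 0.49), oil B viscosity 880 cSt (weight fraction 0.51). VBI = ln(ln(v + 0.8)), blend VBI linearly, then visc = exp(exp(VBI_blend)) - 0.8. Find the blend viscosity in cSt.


Refutas method: VBN_i = 14.534*ln(ln(visc_i + 0.8)) + 10.975, blended linearly by mass fraction; since VBN is linear in VBI_i = ln(ln(visc_i + 0.8)) and the fractions sum to 1, blend VBI directly: visc = exp(exp(VBI_blend)) - 0.8
VBI_1 = ln(ln(2.6 + 0.8)) = 0.201941
VBI_2 = ln(ln(880 + 0.8)) = 1.9141
VBI_blend = 0.49 * 0.201941 + 0.51 * 1.9141 = 1.07514
visc_blend = exp(exp(1.07514)) - 0.8 = 17.94

17.94 cSt


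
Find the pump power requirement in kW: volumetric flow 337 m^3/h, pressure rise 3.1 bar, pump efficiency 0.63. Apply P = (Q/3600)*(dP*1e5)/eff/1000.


Q = 337 / 3600 = 0.0936111 m^3/s
P = 0.0936111 * (3.1 * 1e5) / 0.63 / 1000 = 46.06

46.06 kW


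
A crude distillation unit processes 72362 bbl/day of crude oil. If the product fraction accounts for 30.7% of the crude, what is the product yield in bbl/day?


Crude throughput = 72362 bbl/day
Fraction yield = 30.7%
yield = throughput * fraction / 100
yield = 72362 * 30.7 / 100 = 22215.134

22215.134 bbl/day


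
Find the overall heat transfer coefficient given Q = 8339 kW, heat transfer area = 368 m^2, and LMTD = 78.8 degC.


From Q = U*A*LMTD, U = Q / (A * LMTD)
U = 8339 / (368 * 78.8) = 8339 / 28998.4 = 0.2876

0.2876 kW/(m^2*K)


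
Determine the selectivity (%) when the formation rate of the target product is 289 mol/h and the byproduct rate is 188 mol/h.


Selectivity = desired / (desired + undesired) * 100
Total products = 289 + 188 = 477 mol/h
S = 289 / 477 * 100
= 0.6059 * 100
= 60.59 %

60.59 %


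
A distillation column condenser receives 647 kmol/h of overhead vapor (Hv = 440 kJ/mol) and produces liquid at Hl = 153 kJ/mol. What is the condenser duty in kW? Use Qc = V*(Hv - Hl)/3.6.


Qc = 647 * (440 - 153) / 3.6 = 647 * 287 / 3.6 = 51580

51580 kW
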